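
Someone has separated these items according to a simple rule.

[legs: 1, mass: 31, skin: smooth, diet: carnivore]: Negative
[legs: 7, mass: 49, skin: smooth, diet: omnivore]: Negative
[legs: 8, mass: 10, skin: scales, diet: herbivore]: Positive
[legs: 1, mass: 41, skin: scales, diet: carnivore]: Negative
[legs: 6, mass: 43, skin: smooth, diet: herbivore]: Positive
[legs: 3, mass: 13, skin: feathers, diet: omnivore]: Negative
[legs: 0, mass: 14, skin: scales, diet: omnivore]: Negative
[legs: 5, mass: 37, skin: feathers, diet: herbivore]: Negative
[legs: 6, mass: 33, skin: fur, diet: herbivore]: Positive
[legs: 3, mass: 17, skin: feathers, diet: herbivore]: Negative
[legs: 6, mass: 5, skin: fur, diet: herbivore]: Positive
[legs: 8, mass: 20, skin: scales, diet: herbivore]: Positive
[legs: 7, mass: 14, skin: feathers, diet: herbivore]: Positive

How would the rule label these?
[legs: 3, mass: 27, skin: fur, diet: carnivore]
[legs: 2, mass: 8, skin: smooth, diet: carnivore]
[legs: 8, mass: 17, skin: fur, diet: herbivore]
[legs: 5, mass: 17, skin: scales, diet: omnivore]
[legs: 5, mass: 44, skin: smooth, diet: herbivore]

The distinguishing property — diet is herbivore AND legs ≥ 6 — holds for all the 'Positive' cases and none of the 'Negative' cases.
Negative: [legs: 3, mass: 27, skin: fur, diet: carnivore], since diet is carnivore, legs = 3. Negative: [legs: 2, mass: 8, skin: smooth, diet: carnivore], since diet is carnivore, legs = 2. Positive: [legs: 8, mass: 17, skin: fur, diet: herbivore], since diet is herbivore, legs = 8. Negative: [legs: 5, mass: 17, skin: scales, diet: omnivore], since diet is omnivore, legs = 5. Negative: [legs: 5, mass: 44, skin: smooth, diet: herbivore], since diet is herbivore, legs = 5.

Negative, Negative, Positive, Negative, Negative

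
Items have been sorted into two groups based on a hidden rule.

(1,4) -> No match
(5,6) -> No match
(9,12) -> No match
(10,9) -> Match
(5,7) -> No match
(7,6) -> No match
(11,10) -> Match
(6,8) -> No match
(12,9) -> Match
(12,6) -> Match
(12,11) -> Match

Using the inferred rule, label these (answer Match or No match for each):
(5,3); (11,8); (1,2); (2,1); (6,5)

The common property of the 'Match' items is: first ≥ 10. No 'No match' item has it.
(5,3): first 5, doesn't match → No match.
(11,8): first 11, passes → Match.
(1,2): first 1, doesn't match → No match.
(2,1): first 2, doesn't match → No match.
(6,5): first 6, doesn't match → No match.

No match, Match, No match, No match, No match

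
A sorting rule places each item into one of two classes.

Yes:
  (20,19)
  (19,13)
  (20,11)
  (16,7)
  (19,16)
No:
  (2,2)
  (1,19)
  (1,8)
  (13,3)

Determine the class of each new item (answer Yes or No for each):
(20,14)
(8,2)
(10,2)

Yes, No, No

One predicate separates the groups cleanly: sum ≥ 23.
Yes: (20,14), since 20+14 = 34.
No: (8,2), since 8+2 = 10.
No: (10,2), since 10+2 = 12.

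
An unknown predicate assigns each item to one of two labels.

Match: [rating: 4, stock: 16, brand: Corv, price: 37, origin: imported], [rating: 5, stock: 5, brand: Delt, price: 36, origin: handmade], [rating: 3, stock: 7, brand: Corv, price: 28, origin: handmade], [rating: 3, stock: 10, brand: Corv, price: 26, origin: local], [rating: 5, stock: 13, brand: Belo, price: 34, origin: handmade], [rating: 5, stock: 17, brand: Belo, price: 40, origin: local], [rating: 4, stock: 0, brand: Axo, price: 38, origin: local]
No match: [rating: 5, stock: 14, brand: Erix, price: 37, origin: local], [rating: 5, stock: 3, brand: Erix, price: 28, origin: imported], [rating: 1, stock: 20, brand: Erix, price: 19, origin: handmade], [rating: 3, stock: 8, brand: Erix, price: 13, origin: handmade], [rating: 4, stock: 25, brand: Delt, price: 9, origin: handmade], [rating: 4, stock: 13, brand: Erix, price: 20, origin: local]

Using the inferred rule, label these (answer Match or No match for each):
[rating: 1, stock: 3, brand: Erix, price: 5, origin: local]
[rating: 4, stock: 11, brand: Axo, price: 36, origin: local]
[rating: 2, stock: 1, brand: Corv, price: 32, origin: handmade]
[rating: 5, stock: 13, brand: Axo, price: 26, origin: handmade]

The pattern is that an item is 'Match' exactly when: brand is not Erix AND price ≥ 13.
[rating: 1, stock: 3, brand: Erix, price: 5, origin: local]: No match (brand is Erix, price = 5).
[rating: 4, stock: 11, brand: Axo, price: 36, origin: local]: Match (brand is Axo, price = 36).
[rating: 2, stock: 1, brand: Corv, price: 32, origin: handmade]: Match (brand is Corv, price = 32).
[rating: 5, stock: 13, brand: Axo, price: 26, origin: handmade]: Match (brand is Axo, price = 26).

No match, Match, Match, Match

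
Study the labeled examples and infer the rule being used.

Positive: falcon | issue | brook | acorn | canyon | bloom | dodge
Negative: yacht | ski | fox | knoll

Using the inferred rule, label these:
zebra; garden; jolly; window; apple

Positive, Positive, Negative, Positive, Positive

The simplest hypothesis consistent with all the labels is: has ≥ 2 vowels.
zebra: Positive (2 vowels).
garden: Positive (2 vowels).
jolly: Negative (1 vowel).
window: Positive (2 vowels).
apple: Positive (2 vowels).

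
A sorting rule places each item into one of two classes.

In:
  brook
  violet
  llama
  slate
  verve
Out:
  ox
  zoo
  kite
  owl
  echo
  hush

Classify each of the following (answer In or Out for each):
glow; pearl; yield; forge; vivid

Out, In, In, In, In

One predicate separates the groups cleanly: length ≥ 5.
glow — length 4, hence Out. pearl — length 5, hence In. yield — length 5, hence In. forge — length 5, hence In. vivid — length 5, hence In.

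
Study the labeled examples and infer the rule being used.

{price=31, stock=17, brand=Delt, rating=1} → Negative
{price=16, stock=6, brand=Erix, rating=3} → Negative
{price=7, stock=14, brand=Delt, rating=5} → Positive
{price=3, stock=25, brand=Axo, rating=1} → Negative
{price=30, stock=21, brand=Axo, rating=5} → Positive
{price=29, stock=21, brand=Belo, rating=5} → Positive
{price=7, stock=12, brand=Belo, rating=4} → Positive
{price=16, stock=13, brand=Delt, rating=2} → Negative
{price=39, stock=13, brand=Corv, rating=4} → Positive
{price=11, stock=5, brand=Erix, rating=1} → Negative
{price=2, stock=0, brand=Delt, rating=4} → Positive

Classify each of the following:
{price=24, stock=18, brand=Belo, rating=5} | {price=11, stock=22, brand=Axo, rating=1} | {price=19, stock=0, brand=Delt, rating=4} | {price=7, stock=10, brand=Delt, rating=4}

The distinguishing property — rating ≥ 4 — holds for all the 'Positive' cases and none of the 'Negative' cases.
{price=24, stock=18, brand=Belo, rating=5} → rating = 5 → Positive. {price=11, stock=22, brand=Axo, rating=1} → rating = 1 → Negative. {price=19, stock=0, brand=Delt, rating=4} → rating = 4 → Positive. {price=7, stock=10, brand=Delt, rating=4} → rating = 4 → Positive.

Positive, Negative, Positive, Positive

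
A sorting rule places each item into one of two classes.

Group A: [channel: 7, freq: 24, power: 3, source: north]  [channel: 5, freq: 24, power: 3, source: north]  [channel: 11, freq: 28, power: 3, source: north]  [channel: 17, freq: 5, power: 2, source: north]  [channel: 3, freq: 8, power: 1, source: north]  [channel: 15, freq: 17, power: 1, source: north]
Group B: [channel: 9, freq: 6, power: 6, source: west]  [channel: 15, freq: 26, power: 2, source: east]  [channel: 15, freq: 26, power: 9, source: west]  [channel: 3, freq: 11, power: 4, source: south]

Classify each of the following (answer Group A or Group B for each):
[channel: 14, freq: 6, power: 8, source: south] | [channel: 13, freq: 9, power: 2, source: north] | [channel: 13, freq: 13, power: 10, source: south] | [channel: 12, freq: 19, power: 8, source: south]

Group B, Group A, Group B, Group B

The common property of the 'Group A' items is: source is north. No 'Group B' item has it.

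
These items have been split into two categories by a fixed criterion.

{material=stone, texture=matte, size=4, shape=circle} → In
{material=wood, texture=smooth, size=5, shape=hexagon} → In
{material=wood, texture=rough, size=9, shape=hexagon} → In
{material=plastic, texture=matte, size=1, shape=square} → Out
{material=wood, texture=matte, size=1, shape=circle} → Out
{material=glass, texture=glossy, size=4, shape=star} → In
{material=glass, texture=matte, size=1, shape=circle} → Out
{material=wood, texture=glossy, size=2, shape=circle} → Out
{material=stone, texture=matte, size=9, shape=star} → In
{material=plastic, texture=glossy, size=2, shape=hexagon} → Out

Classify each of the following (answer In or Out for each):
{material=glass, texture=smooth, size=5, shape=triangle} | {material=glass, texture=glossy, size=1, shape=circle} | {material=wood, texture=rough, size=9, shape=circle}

In, Out, In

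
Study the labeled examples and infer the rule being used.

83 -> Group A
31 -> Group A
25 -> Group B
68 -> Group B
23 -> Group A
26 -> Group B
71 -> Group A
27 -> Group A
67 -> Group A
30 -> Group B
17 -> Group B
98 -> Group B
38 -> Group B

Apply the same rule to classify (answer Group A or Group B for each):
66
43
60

Group B, Group A, Group B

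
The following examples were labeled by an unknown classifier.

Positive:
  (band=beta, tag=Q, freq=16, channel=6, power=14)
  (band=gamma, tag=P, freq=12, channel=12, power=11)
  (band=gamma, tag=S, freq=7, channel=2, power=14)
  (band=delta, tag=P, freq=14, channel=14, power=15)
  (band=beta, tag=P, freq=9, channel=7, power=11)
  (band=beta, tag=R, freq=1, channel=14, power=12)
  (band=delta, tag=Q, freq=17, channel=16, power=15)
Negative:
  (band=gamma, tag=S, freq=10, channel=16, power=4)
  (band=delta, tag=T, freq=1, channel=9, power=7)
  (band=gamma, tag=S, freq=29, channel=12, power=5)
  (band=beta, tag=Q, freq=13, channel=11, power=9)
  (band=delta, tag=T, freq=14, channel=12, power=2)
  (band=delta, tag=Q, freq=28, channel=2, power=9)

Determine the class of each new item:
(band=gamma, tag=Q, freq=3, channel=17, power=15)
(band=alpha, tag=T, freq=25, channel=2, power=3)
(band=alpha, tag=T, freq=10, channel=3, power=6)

Positive, Negative, Negative

A rule that fits every label: power ≥ 11 — true of each 'Positive' example, false of each 'Negative' one.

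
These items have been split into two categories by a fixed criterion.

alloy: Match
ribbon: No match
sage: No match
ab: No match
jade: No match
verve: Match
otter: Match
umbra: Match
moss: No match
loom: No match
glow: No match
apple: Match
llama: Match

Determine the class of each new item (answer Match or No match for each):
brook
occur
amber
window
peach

'Match' ⟺ odd length.

Match, Match, Match, No match, Match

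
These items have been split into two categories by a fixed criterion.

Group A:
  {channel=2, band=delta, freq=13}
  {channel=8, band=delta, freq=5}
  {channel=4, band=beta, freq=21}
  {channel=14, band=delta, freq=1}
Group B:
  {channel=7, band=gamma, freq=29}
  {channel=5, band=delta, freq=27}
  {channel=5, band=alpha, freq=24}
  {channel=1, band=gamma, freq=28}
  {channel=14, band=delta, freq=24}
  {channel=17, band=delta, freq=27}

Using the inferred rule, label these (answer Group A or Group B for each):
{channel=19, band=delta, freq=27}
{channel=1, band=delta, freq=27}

All 'Group A' examples share one property — freq ≤ 21 — and every 'Group B' example lacks it.
{channel=19, band=delta, freq=27} — freq = 27, hence Group B. {channel=1, band=delta, freq=27} — freq = 27, hence Group B.

Group B, Group B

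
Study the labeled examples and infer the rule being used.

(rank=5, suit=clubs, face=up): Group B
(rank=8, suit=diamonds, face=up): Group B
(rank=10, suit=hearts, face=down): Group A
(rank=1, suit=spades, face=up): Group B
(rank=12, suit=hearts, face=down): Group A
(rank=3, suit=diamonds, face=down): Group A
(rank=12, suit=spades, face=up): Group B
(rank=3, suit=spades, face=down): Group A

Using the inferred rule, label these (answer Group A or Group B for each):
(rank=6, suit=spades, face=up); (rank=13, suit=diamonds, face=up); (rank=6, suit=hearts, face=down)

Group B, Group B, Group A

One predicate separates the groups cleanly: face is down.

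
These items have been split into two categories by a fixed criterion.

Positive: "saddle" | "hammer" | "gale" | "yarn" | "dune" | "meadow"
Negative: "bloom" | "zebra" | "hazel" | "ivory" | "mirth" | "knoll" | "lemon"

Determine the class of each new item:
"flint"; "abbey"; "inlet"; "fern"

All 'Positive' examples share one property — even length — and every 'Negative' example lacks it.
"flint" → length 5 → Negative.
"abbey" → length 5 → Negative.
"inlet" → length 5 → Negative.
"fern" → length 4 → Positive.

Negative, Negative, Negative, Positive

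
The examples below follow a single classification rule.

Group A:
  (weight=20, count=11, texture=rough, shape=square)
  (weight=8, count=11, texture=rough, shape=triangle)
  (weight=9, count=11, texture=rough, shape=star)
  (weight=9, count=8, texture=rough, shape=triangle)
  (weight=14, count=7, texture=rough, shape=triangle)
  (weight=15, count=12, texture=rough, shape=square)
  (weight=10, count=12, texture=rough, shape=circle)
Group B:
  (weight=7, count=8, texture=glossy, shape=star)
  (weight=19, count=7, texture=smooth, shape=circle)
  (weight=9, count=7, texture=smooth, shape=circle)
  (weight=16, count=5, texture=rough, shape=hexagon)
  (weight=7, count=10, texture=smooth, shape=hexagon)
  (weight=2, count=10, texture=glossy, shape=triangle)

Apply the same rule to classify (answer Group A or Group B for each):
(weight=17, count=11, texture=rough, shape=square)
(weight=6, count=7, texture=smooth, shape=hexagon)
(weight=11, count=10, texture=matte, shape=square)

Group A, Group B, Group B

Rule: texture is rough AND count ≥ 7. This holds for each 'Group A' example and fails for each 'Group B' one.
(weight=17, count=11, texture=rough, shape=square) → texture is rough, count = 11 → Group A.
(weight=6, count=7, texture=smooth, shape=hexagon) → texture is smooth, count = 7 → Group B.
(weight=11, count=10, texture=matte, shape=square) → texture is matte, count = 10 → Group B.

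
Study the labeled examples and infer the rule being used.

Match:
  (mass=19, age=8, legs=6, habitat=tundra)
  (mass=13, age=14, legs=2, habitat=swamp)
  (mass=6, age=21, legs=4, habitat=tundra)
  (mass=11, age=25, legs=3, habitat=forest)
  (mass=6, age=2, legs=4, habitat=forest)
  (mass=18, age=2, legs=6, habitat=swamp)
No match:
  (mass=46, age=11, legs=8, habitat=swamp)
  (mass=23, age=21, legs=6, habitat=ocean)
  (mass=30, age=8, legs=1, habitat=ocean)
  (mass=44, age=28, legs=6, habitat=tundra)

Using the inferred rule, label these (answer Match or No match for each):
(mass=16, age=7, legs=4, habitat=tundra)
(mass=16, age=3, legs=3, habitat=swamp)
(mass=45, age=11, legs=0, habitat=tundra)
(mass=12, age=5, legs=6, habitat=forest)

Match, Match, No match, Match

The simplest hypothesis consistent with all the labels is: mass ≤ 19.
(mass=16, age=7, legs=4, habitat=tundra): Match (mass = 16).
(mass=16, age=3, legs=3, habitat=swamp): Match (mass = 16).
(mass=45, age=11, legs=0, habitat=tundra): No match (mass = 45).
(mass=12, age=5, legs=6, habitat=forest): Match (mass = 12).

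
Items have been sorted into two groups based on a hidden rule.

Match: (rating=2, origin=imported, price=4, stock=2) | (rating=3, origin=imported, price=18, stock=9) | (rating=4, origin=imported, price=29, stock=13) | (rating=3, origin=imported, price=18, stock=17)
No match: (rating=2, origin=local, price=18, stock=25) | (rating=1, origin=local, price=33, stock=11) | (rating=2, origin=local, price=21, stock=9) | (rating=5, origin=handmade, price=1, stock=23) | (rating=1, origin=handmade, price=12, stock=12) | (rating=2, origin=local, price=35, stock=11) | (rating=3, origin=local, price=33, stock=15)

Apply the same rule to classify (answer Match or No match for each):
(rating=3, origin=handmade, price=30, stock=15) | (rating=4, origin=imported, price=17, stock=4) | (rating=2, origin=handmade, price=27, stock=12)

No match, Match, No match

All 'Match' examples share one property — origin is imported — and every 'No match' example lacks it.
(rating=3, origin=handmade, price=30, stock=15): origin is handmade, doesn't qualify → No match. (rating=4, origin=imported, price=17, stock=4): origin is imported, checks out → Match. (rating=2, origin=handmade, price=27, stock=12): origin is handmade, doesn't qualify → No match.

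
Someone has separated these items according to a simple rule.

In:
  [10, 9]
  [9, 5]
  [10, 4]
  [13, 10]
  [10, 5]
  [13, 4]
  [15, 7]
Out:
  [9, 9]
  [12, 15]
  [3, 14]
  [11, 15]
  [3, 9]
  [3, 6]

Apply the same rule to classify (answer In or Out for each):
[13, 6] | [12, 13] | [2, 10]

In, Out, Out

All 'In' examples share one property — first > second — and every 'Out' example lacks it.
[13, 6]: 13 > 6, has this property → In.
[12, 13]: 12 < 13, fails the rule → Out.
[2, 10]: 2 < 10, fails the rule → Out.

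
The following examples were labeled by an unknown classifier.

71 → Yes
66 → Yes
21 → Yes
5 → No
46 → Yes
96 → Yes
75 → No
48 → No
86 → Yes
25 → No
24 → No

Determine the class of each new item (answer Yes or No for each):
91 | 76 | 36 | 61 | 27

Every 'Yes' example satisfies: ≡ 1 (mod 5). None of the 'No' examples do.
91 — 91 mod 5 = 1, hence Yes. 76 — 76 mod 5 = 1, hence Yes. 36 — 36 mod 5 = 1, hence Yes. 61 — 61 mod 5 = 1, hence Yes. 27 — 27 mod 5 = 2, hence No.

Yes, Yes, Yes, Yes, No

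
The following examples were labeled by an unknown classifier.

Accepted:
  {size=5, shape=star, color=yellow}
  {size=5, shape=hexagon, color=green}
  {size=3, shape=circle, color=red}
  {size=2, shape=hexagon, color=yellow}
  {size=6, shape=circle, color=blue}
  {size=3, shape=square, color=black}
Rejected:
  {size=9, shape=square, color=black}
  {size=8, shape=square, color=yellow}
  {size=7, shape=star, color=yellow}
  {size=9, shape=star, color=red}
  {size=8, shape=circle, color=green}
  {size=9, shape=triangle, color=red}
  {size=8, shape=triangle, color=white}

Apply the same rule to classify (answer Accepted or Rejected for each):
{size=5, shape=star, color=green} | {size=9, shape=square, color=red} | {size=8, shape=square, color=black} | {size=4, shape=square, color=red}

Accepted, Rejected, Rejected, Accepted

The rule appears to be: size ≤ 6.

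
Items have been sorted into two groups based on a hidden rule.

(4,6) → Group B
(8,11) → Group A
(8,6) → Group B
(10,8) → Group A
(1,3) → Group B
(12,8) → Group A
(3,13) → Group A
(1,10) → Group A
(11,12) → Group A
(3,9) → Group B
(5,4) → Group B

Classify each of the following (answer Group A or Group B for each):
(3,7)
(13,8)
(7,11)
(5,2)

Group B, Group A, Group A, Group B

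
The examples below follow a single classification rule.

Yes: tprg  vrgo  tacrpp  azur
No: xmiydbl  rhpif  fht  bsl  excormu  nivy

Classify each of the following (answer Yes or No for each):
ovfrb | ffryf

No, No

The classifier is using: even length AND contains 'r'.
ovfrb: No (length 5, has 'r').
ffryf: No (length 5, has 'r').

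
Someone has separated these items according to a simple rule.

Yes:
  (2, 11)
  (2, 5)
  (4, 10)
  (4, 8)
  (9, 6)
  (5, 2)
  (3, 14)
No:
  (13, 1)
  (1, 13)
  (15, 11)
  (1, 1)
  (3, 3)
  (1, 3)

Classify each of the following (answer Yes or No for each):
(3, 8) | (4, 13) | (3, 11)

The pattern is that an item is 'Yes' exactly when: product is even.
(3, 8) — 3·8 = 24, hence Yes.
(4, 13) — 4·13 = 52, hence Yes.
(3, 11) — 3·11 = 33, hence No.

Yes, Yes, No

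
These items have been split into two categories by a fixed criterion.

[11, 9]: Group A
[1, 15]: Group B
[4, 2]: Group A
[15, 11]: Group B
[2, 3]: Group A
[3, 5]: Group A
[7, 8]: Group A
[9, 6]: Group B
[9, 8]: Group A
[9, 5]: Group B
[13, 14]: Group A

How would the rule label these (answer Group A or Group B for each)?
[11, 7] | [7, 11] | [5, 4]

Group B, Group B, Group A

The rule appears to be: |first − second| ≤ 2.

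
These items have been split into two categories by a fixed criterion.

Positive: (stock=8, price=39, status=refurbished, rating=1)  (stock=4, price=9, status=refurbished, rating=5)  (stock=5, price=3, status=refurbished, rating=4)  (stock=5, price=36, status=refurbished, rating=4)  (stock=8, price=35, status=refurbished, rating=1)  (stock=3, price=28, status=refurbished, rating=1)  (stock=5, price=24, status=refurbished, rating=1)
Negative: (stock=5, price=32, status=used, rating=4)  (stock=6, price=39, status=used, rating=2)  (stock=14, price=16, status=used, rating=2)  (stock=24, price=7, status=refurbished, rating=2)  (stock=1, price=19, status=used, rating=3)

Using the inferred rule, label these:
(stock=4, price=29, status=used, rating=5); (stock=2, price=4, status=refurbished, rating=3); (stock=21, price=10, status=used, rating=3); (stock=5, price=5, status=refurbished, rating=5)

Negative, Positive, Negative, Positive

The common property of the 'Positive' items is: status is refurbished AND stock ≤ 8. No 'Negative' item has it.
Negative: (stock=4, price=29, status=used, rating=5), since status is used, stock = 4. Positive: (stock=2, price=4, status=refurbished, rating=3), since status is refurbished, stock = 2. Negative: (stock=21, price=10, status=used, rating=3), since status is used, stock = 21. Positive: (stock=5, price=5, status=refurbished, rating=5), since status is refurbished, stock = 5.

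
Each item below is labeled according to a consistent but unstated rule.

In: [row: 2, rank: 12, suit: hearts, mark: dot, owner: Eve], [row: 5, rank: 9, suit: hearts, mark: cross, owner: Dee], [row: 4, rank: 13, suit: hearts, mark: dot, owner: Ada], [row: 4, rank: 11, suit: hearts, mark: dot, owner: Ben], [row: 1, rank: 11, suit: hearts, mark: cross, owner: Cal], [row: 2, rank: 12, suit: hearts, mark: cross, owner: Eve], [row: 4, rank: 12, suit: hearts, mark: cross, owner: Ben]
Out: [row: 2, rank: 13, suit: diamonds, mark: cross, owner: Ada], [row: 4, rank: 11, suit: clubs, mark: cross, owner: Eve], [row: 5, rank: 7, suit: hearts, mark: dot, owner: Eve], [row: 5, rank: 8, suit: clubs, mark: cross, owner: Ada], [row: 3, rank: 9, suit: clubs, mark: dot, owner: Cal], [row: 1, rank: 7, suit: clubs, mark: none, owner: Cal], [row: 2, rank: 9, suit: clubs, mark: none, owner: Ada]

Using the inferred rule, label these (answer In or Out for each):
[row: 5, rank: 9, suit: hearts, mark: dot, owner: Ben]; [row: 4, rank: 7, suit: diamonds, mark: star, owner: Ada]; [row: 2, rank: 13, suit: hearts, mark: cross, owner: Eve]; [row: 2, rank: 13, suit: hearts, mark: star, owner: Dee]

'In' ⟺ suit is hearts AND rank ≥ 8.

In, Out, In, In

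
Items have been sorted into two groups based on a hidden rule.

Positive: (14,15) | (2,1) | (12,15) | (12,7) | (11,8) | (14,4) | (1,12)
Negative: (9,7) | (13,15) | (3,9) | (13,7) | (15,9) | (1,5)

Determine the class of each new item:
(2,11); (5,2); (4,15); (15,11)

Comparing the two groups points to one rule — product is even.
(2,11) — 2·11 = 22, hence Positive. (5,2) — 5·2 = 10, hence Positive. (4,15) — 4·15 = 60, hence Positive. (15,11) — 15·11 = 165, hence Negative.

Positive, Positive, Positive, Negative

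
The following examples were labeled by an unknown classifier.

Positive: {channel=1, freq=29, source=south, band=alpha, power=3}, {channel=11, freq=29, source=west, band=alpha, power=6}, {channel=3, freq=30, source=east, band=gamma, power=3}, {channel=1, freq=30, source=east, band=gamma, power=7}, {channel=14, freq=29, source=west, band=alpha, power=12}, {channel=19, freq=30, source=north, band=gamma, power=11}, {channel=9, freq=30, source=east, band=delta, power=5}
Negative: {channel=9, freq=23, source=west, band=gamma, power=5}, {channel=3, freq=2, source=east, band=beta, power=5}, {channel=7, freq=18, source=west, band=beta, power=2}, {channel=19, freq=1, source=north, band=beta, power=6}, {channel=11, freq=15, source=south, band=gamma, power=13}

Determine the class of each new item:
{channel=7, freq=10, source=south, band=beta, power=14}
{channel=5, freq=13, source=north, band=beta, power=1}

Negative, Negative

A rule that fits every label: freq ≥ 29 — true of each 'Positive' example, false of each 'Negative' one.
{channel=7, freq=10, source=south, band=beta, power=14}: freq = 10 — doesn't qualify, so Negative. {channel=5, freq=13, source=north, band=beta, power=1}: freq = 13 — doesn't qualify, so Negative.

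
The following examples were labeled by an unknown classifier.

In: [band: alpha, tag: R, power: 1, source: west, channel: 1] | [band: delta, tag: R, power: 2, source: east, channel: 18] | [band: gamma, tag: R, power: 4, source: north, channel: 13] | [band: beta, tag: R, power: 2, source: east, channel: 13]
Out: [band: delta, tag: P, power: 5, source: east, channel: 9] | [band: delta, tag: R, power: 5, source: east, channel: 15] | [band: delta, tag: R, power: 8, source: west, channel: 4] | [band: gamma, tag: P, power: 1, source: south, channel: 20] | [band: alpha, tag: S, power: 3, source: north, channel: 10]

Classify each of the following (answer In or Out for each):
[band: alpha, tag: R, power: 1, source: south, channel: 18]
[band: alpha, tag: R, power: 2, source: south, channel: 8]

The distinguishing property — tag is R AND power ≤ 4 — holds for all the 'In' cases and none of the 'Out' cases.
[band: alpha, tag: R, power: 1, source: south, channel: 18]: In (tag is R, power = 1). [band: alpha, tag: R, power: 2, source: south, channel: 8]: In (tag is R, power = 2).

In, In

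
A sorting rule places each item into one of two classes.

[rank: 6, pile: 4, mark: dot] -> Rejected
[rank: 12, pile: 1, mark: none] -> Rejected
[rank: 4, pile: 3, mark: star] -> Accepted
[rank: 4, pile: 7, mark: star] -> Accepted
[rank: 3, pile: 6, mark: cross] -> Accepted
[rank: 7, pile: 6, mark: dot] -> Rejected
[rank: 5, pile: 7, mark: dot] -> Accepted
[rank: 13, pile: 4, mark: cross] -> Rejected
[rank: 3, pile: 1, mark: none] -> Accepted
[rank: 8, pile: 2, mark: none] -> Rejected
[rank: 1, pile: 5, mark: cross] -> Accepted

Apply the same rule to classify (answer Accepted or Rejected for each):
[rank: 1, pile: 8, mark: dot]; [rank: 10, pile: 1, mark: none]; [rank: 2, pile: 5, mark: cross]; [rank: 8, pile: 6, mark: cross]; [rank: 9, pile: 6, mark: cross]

Accepted, Rejected, Accepted, Rejected, Rejected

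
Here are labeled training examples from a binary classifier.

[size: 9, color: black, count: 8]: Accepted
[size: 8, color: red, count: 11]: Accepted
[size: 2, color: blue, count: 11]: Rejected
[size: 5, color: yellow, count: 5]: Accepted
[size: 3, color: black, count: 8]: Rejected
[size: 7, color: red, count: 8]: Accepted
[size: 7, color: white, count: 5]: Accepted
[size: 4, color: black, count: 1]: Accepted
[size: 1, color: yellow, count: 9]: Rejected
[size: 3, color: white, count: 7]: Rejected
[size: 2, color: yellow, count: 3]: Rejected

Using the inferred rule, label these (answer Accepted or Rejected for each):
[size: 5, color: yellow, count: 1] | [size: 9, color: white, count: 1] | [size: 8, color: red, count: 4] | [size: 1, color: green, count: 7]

Accepted, Accepted, Accepted, Rejected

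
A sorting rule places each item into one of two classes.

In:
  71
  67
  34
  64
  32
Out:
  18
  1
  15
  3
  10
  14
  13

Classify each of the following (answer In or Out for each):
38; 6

The classifier is using: at least 32.

In, Out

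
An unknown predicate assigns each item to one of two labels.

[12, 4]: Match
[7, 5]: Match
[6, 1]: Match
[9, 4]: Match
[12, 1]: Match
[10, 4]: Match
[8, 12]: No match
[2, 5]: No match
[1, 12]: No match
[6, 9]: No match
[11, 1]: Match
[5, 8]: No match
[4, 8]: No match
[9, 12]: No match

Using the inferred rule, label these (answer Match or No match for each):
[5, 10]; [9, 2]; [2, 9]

Rule: first > second. This holds for each 'Match' example and fails for each 'No match' one.
No match: [5, 10], since 5 < 10. Match: [9, 2], since 9 > 2. No match: [2, 9], since 2 < 9.

No match, Match, No match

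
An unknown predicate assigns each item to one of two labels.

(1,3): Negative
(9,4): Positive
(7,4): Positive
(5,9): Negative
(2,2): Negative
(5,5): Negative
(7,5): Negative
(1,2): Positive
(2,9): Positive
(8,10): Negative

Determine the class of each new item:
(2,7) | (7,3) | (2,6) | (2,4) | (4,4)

Positive, Negative, Negative, Negative, Negative

The classifier is using: sum is odd.
(2,7) → 2+7 = 9 → Positive.
(7,3) → 7+3 = 10 → Negative.
(2,6) → 2+6 = 8 → Negative.
(2,4) → 2+4 = 6 → Negative.
(4,4) → 4+4 = 8 → Negative.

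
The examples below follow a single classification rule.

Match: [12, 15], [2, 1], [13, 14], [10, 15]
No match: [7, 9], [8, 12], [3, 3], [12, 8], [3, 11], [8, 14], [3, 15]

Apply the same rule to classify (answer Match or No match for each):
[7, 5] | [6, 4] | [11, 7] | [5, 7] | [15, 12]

Checking candidate rules against both groups, what survives is: sum is odd.

No match, No match, No match, No match, Match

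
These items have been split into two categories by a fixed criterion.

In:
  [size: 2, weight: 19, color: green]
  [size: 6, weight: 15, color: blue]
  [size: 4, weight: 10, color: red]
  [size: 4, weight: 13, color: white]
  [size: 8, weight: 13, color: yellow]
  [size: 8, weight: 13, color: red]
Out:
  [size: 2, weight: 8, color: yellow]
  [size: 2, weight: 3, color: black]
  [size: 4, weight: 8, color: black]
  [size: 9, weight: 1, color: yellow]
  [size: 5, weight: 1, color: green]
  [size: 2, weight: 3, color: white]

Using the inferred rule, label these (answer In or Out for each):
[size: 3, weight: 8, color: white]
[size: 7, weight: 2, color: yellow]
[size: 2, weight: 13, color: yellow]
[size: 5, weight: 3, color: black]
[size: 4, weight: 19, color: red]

Out, Out, In, Out, In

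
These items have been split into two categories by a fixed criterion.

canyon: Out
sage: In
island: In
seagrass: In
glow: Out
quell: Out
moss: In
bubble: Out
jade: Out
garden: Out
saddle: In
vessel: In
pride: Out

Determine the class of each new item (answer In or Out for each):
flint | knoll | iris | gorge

The classifier is using: contains 's'.

Out, Out, In, Out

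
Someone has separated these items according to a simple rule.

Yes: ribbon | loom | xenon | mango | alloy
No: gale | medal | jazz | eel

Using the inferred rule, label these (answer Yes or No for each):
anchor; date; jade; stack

Yes, No, No, No

The rule appears to be: contains 'o'.
Yes: anchor, since has 'o'.
No: date, since no 'o'.
No: jade, since no 'o'.
No: stack, since no 'o'.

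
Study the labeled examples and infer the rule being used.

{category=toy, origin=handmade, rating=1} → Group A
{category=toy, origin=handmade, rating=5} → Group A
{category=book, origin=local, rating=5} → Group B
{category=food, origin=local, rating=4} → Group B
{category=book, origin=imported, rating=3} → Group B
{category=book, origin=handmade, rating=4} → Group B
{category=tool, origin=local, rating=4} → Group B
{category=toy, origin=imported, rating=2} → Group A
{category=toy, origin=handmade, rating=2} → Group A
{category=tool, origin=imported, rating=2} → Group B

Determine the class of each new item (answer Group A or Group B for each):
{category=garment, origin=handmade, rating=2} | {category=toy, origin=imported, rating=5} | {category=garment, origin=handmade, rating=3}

Rule: category is toy. This holds for each 'Group A' example and fails for each 'Group B' one.

Group B, Group A, Group B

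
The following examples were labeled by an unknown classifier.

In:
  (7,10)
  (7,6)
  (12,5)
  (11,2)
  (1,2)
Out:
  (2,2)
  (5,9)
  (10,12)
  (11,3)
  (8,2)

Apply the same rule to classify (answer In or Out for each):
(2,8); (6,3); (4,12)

Out, In, Out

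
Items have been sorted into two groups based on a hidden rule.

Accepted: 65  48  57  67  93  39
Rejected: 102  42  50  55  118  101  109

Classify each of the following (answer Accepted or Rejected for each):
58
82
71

Accepted, Rejected, Rejected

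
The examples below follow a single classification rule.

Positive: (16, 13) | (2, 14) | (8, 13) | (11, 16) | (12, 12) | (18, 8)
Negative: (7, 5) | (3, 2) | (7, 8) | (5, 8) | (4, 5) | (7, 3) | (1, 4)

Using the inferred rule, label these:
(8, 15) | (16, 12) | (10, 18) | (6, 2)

Positive, Positive, Positive, Negative

All 'Positive' examples share one property — sum ≥ 16 — and every 'Negative' example lacks it.
Positive: (8, 15), since 8+15 = 23. Positive: (16, 12), since 16+12 = 28. Positive: (10, 18), since 10+18 = 28. Negative: (6, 2), since 6+2 = 8.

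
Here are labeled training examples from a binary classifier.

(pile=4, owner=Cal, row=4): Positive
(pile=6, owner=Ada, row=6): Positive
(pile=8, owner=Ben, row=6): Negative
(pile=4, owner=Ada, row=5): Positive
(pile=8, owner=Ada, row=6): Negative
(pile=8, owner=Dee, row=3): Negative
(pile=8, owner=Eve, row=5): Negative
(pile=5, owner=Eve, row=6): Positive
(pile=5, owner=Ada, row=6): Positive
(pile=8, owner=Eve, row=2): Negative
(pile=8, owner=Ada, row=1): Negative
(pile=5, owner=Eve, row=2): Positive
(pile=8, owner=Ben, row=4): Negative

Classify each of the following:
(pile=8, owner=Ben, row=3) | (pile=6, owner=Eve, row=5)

The rule appears to be: pile ≤ 6.
(pile=8, owner=Ben, row=3): Negative (pile = 8).
(pile=6, owner=Eve, row=5): Positive (pile = 6).

Negative, Positive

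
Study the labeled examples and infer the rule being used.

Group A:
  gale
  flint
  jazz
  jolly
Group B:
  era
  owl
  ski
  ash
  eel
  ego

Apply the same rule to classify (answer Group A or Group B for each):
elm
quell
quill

The distinguishing property — length ≥ 4 — holds for all the 'Group A' cases and none of the 'Group B' cases.
elm: length 3, does not fit → Group B.
quell: length 5, meets the rule → Group A.
quill: length 5, meets the rule → Group A.

Group B, Group A, Group A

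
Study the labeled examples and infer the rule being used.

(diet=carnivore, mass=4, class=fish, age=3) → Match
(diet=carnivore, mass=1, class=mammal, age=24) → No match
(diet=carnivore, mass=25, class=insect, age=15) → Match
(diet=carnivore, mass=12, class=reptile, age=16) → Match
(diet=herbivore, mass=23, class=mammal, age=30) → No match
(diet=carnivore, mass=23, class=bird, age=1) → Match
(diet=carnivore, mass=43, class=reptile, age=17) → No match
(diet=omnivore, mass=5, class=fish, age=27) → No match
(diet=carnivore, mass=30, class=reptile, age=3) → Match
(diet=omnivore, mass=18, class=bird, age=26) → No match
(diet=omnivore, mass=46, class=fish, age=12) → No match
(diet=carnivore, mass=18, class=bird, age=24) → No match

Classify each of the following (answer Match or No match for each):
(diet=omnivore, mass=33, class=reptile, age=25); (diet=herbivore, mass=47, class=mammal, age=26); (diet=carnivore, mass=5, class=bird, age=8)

The common property of the 'Match' items is: diet is carnivore AND age ≤ 16. No 'No match' item has it.
(diet=omnivore, mass=33, class=reptile, age=25): diet is omnivore, age = 25, doesn't qualify → No match. (diet=herbivore, mass=47, class=mammal, age=26): diet is herbivore, age = 26, doesn't qualify → No match. (diet=carnivore, mass=5, class=bird, age=8): diet is carnivore, age = 8, checks out → Match.

No match, No match, Match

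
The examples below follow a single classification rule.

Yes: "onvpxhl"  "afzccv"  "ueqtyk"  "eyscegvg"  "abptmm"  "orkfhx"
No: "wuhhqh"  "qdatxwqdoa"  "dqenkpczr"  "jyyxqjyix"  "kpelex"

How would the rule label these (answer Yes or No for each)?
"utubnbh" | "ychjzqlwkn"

The pattern is that an item is 'Yes' exactly when: starts with a vowel.
"utubnbh" → starts with 'u' → Yes.
"ychjzqlwkn" → starts with 'y' → No.

Yes, No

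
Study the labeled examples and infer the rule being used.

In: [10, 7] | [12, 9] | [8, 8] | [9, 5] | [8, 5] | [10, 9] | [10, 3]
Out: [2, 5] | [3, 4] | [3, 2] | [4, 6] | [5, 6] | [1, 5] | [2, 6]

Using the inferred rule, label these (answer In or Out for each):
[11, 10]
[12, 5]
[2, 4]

In, In, Out

All 'In' examples share one property — sum ≥ 13 — and every 'Out' example lacks it.
In: [11, 10], since 11+10 = 21.
In: [12, 5], since 12+5 = 17.
Out: [2, 4], since 2+4 = 6.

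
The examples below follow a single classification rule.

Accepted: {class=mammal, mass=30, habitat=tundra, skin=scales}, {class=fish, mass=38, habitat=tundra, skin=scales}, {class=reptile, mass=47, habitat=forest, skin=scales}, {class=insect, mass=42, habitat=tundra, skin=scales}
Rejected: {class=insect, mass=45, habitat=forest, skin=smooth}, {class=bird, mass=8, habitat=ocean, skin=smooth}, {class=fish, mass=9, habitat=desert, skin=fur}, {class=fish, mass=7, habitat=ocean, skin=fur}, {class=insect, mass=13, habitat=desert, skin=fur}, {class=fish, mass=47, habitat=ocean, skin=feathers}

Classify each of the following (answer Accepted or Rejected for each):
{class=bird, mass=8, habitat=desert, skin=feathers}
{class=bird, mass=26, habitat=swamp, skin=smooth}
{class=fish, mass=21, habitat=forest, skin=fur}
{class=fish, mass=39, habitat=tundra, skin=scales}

Rejected, Rejected, Rejected, Accepted

The rule appears to be: skin is scales.
{class=bird, mass=8, habitat=desert, skin=feathers}: skin is feathers — doesn't match, so Rejected.
{class=bird, mass=26, habitat=swamp, skin=smooth}: skin is smooth — doesn't match, so Rejected.
{class=fish, mass=21, habitat=forest, skin=fur}: skin is fur — doesn't match, so Rejected.
{class=fish, mass=39, habitat=tundra, skin=scales}: skin is scales — satisfies this, so Accepted.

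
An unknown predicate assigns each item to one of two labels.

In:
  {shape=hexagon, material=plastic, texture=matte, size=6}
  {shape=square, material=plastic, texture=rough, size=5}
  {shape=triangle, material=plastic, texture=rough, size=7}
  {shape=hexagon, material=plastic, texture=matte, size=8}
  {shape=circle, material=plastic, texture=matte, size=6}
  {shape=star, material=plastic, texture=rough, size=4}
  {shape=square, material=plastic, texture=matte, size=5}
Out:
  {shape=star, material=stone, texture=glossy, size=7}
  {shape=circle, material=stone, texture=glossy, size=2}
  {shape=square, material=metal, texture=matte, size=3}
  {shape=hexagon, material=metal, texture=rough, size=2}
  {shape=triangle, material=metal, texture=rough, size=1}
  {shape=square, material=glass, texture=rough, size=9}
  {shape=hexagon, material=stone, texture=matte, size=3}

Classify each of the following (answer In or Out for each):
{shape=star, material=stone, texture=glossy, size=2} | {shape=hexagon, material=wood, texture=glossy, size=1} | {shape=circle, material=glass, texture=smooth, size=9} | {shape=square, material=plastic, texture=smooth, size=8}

All 'In' examples share one property — material is plastic — and every 'Out' example lacks it.
Out: {shape=star, material=stone, texture=glossy, size=2}, since material is stone.
Out: {shape=hexagon, material=wood, texture=glossy, size=1}, since material is wood.
Out: {shape=circle, material=glass, texture=smooth, size=9}, since material is glass.
In: {shape=square, material=plastic, texture=smooth, size=8}, since material is plastic.

Out, Out, Out, In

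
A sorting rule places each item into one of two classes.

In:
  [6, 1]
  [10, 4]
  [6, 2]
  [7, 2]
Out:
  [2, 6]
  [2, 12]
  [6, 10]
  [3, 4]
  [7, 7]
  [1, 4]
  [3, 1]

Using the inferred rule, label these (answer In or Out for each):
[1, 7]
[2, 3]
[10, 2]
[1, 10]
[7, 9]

The common property of the 'In' items is: first > second AND sum ≥ 5. No 'Out' item has it.
[1, 7] — 1 < 7, 1+7 = 8, hence Out.
[2, 3] — 2 < 3, 2+3 = 5, hence Out.
[10, 2] — 10 > 2, 10+2 = 12, hence In.
[1, 10] — 1 < 10, 1+10 = 11, hence Out.
[7, 9] — 7 < 9, 7+9 = 16, hence Out.

Out, Out, In, Out, Out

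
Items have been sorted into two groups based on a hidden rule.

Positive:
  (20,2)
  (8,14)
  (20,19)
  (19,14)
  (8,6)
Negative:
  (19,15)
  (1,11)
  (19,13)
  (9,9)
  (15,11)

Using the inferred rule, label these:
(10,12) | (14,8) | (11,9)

A rule that fits every label: product is even — true of each 'Positive' example, false of each 'Negative' one.
(10,12): 10·12 = 120, satisfies this → Positive.
(14,8): 14·8 = 112, satisfies this → Positive.
(11,9): 11·9 = 99, fails the rule → Negative.

Positive, Positive, Negative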